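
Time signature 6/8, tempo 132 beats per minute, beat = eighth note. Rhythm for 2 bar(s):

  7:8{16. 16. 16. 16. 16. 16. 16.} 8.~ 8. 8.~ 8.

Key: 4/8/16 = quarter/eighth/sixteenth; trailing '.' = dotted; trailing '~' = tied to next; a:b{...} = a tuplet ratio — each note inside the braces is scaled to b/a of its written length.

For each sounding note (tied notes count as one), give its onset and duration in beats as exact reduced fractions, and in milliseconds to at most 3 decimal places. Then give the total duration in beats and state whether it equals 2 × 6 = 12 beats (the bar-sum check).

1) 0.0ms=0b +389.61ms=6/7b
2) 389.61ms=6/7b +389.61ms=6/7b
3) 779.221ms=12/7b +389.61ms=6/7b
4) 1168.831ms=18/7b +389.61ms=6/7b
5) 1558.442ms=24/7b +389.61ms=6/7b
6) 1948.052ms=30/7b +389.61ms=6/7b
7) 2337.662ms=36/7b +389.61ms=6/7b
8) 2727.273ms=6b +1363.636ms=3b
9) 4090.909ms=9b +1363.636ms=3b
Σ=12b of 12 (132bpm 6/8) — PASS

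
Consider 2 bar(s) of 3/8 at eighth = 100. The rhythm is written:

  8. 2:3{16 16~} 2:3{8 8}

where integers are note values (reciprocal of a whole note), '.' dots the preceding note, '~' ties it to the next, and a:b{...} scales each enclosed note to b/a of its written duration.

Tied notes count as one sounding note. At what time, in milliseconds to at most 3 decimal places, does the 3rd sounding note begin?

note 3 onset = 9/4b = 1350.0ms

1. 0.0ms @ 0 + 900.0ms (3/2)
2. 900.0ms @ 3/2 + 450.0ms (3/4)
3. 1350.0ms @ 9/4 + 1350.0ms (9/4)
4. 2700.0ms @ 9/2 + 900.0ms (3/2)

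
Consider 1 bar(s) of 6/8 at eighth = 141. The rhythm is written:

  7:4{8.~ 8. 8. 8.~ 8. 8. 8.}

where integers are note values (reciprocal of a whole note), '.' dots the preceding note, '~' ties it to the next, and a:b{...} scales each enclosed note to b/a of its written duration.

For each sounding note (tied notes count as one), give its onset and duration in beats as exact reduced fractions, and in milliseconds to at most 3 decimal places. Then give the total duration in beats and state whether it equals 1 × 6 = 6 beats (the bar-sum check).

1) 0.0ms=0b +729.483ms=12/7b
2) 729.483ms=12/7b +364.742ms=6/7b
3) 1094.225ms=18/7b +729.483ms=12/7b
4) 1823.708ms=30/7b +364.742ms=6/7b
5) 2188.45ms=36/7b +364.742ms=6/7b
Σ=6b of 6 (141bpm 6/8) — PASS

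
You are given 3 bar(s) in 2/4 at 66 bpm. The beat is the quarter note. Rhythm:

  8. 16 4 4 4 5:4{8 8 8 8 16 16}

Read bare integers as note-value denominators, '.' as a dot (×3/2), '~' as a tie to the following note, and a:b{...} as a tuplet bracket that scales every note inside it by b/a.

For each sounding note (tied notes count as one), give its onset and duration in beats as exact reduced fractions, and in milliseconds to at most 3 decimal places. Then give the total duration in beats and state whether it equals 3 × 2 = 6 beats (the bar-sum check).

1) 0.0ms=0b +681.818ms=3/4b
2) 681.818ms=3/4b +227.273ms=1/4b
3) 909.091ms=1b +909.091ms=1b
4) 1818.182ms=2b +909.091ms=1b
5) 2727.273ms=3b +909.091ms=1b
6) 3636.364ms=4b +363.636ms=2/5b
7) 4000.0ms=22/5b +363.636ms=2/5b
8) 4363.636ms=24/5b +363.636ms=2/5b
9) 4727.273ms=26/5b +363.636ms=2/5b
10) 5090.909ms=28/5b +181.818ms=1/5b
11) 5272.727ms=29/5b +181.818ms=1/5b
Σ=6b of 6 (66bpm 2/4) — PASS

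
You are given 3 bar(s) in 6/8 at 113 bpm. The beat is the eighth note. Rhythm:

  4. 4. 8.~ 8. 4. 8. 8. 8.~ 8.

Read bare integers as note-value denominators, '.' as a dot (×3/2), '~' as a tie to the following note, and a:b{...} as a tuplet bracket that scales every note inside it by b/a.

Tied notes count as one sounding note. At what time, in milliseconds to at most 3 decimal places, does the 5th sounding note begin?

1. 0.0ms @ 0 + 1592.92ms (3)
2. 1592.92ms @ 3 + 1592.92ms (3)
3. 3185.841ms @ 6 + 1592.92ms (3)
4. 4778.761ms @ 9 + 1592.92ms (3)
5. 6371.681ms @ 12 + 796.46ms (3/2)
6. 7168.142ms @ 27/2 + 796.46ms (3/2)
7. 7964.602ms @ 15 + 1592.92ms (3)

note 5 onset = 12b = 6371.681ms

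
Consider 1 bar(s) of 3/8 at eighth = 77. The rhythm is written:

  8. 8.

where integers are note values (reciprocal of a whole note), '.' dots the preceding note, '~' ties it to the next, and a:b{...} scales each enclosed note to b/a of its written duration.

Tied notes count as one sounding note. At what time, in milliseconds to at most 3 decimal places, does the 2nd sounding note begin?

note 2 onset = 3/2b = 1168.831ms

1. 0.0ms @ 0 + 1168.831ms (3/2)
2. 1168.831ms @ 3/2 + 1168.831ms (3/2)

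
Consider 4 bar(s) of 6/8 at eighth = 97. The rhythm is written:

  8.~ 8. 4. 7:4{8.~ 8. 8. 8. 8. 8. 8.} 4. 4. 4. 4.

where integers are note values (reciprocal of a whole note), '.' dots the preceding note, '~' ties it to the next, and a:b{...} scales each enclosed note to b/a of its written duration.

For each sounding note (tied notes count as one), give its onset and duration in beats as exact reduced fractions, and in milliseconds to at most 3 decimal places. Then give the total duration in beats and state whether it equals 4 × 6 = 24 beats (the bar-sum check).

1) 0.0ms=0b +1855.67ms=3b
2) 1855.67ms=3b +1855.67ms=3b
3) 3711.34ms=6b +1060.383ms=12/7b
4) 4771.723ms=54/7b +530.191ms=6/7b
5) 5301.915ms=60/7b +530.191ms=6/7b
6) 5832.106ms=66/7b +530.191ms=6/7b
7) 6362.297ms=72/7b +530.191ms=6/7b
8) 6892.489ms=78/7b +530.191ms=6/7b
9) 7422.68ms=12b +1855.67ms=3b
10) 9278.351ms=15b +1855.67ms=3b
11) 11134.021ms=18b +1855.67ms=3b
12) 12989.691ms=21b +1855.67ms=3b
Σ=24b of 24 (97bpm 6/8) — PASS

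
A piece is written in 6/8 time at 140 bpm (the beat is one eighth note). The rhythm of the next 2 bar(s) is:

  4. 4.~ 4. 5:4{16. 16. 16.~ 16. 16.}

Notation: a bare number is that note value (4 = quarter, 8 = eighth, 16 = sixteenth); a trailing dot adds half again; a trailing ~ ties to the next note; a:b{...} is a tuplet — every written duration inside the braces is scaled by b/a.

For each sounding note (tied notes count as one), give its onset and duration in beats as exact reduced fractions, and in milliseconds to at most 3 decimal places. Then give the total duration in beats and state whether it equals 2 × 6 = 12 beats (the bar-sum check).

1) 0.0ms=0b +1285.714ms=3b
2) 1285.714ms=3b +2571.429ms=6b
3) 3857.143ms=9b +257.143ms=3/5b
4) 4114.286ms=48/5b +257.143ms=3/5b
5) 4371.429ms=51/5b +514.286ms=6/5b
6) 4885.714ms=57/5b +257.143ms=3/5b
Σ=12b of 12 (140bpm 6/8) — PASS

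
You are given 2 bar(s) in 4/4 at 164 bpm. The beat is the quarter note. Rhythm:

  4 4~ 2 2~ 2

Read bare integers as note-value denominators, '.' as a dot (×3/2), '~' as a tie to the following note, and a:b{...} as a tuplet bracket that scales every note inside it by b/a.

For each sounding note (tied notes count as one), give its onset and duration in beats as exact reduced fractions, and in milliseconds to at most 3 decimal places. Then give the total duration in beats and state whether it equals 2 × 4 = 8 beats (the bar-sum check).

1) 0.0ms=0b +365.854ms=1b
2) 365.854ms=1b +1097.561ms=3b
3) 1463.415ms=4b +1463.415ms=4b
Σ=8b of 8 (164bpm 4/4) — PASS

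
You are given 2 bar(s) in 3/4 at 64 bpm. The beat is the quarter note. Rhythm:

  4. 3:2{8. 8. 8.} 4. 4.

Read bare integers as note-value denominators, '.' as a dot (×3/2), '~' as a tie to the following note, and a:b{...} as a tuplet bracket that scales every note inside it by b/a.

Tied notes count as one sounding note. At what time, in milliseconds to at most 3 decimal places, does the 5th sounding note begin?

note 5 onset = 3b = 2812.5ms

1. 0.0ms @ 0 + 1406.25ms (3/2)
2. 1406.25ms @ 3/2 + 468.75ms (1/2)
3. 1875.0ms @ 2 + 468.75ms (1/2)
4. 2343.75ms @ 5/2 + 468.75ms (1/2)
5. 2812.5ms @ 3 + 1406.25ms (3/2)
6. 4218.75ms @ 9/2 + 1406.25ms (3/2)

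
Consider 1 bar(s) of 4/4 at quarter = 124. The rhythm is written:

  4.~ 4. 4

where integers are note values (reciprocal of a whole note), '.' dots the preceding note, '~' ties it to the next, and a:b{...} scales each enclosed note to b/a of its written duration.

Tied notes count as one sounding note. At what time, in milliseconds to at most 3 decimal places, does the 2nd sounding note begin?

1. 0.0ms @ 0 + 1451.613ms (3)
2. 1451.613ms @ 3 + 483.871ms (1)

note 2 onset = 3b = 1451.613ms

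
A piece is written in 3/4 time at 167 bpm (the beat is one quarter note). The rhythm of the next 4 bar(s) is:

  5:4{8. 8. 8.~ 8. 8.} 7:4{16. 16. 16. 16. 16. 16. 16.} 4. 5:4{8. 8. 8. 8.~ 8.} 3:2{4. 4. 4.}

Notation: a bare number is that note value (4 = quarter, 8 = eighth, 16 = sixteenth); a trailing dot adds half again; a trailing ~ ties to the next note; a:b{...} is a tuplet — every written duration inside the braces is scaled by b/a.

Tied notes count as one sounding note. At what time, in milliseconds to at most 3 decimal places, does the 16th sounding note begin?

note 16 onset = 39/5b = 2802.395ms

1. 0.0ms @ 0 + 215.569ms (3/5)
2. 215.569ms @ 3/5 + 215.569ms (3/5)
3. 431.138ms @ 6/5 + 431.138ms (6/5)
4. 862.275ms @ 12/5 + 215.569ms (3/5)
5. 1077.844ms @ 3 + 76.989ms (3/14)
6. 1154.833ms @ 45/14 + 76.989ms (3/14)
7. 1231.822ms @ 24/7 + 76.989ms (3/14)
8. 1308.811ms @ 51/14 + 76.989ms (3/14)
9. 1385.8ms @ 27/7 + 76.989ms (3/14)
10. 1462.789ms @ 57/14 + 76.989ms (3/14)
11. 1539.778ms @ 30/7 + 76.989ms (3/14)
12. 1616.766ms @ 9/2 + 538.922ms (3/2)
13. 2155.689ms @ 6 + 215.569ms (3/5)
14. 2371.257ms @ 33/5 + 215.569ms (3/5)
15. 2586.826ms @ 36/5 + 215.569ms (3/5)
16. 2802.395ms @ 39/5 + 431.138ms (6/5)
17. 3233.533ms @ 9 + 359.281ms (1)
18. 3592.814ms @ 10 + 359.281ms (1)
19. 3952.096ms @ 11 + 359.281ms (1)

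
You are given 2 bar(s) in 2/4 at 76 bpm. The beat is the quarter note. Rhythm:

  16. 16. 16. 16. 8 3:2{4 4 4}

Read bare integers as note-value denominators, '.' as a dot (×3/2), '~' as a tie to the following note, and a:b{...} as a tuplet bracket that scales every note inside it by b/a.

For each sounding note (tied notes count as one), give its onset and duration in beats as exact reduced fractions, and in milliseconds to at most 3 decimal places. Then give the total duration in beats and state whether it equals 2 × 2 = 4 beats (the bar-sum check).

1) 0.0ms=0b +296.053ms=3/8b
2) 296.053ms=3/8b +296.053ms=3/8b
3) 592.105ms=3/4b +296.053ms=3/8b
4) 888.158ms=9/8b +296.053ms=3/8b
5) 1184.211ms=3/2b +394.737ms=1/2b
6) 1578.947ms=2b +526.316ms=2/3b
7) 2105.263ms=8/3b +526.316ms=2/3b
8) 2631.579ms=10/3b +526.316ms=2/3b
Σ=4b of 4 (76bpm 2/4) — PASS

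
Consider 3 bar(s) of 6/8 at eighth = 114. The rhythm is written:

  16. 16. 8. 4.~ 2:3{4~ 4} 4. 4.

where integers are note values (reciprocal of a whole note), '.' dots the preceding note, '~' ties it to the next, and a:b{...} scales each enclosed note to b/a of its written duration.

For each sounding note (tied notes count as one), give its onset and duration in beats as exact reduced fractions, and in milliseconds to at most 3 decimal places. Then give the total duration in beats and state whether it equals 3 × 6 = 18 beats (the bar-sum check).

1) 0.0ms=0b +394.737ms=3/4b
2) 394.737ms=3/4b +394.737ms=3/4b
3) 789.474ms=3/2b +789.474ms=3/2b
4) 1578.947ms=3b +4736.842ms=9b
5) 6315.789ms=12b +1578.947ms=3b
6) 7894.737ms=15b +1578.947ms=3b
Σ=18b of 18 (114bpm 6/8) — PASS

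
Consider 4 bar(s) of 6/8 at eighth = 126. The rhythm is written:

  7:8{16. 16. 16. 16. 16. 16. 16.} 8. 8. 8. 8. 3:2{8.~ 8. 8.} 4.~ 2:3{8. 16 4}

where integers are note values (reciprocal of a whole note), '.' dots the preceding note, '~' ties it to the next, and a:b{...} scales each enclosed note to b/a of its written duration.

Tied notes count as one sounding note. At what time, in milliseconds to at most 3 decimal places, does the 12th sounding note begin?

note 12 onset = 12b = 5714.286ms

1. 0.0ms @ 0 + 408.163ms (6/7)
2. 408.163ms @ 6/7 + 408.163ms (6/7)
3. 816.327ms @ 12/7 + 408.163ms (6/7)
4. 1224.49ms @ 18/7 + 408.163ms (6/7)
5. 1632.653ms @ 24/7 + 408.163ms (6/7)
6. 2040.816ms @ 30/7 + 408.163ms (6/7)
7. 2448.98ms @ 36/7 + 408.163ms (6/7)
8. 2857.143ms @ 6 + 714.286ms (3/2)
9. 3571.429ms @ 15/2 + 714.286ms (3/2)
10. 4285.714ms @ 9 + 714.286ms (3/2)
11. 5000.0ms @ 21/2 + 714.286ms (3/2)
12. 5714.286ms @ 12 + 952.381ms (2)
13. 6666.667ms @ 14 + 476.19ms (1)
14. 7142.857ms @ 15 + 2500.0ms (21/4)
15. 9642.857ms @ 81/4 + 357.143ms (3/4)
16. 10000.0ms @ 21 + 1428.571ms (3)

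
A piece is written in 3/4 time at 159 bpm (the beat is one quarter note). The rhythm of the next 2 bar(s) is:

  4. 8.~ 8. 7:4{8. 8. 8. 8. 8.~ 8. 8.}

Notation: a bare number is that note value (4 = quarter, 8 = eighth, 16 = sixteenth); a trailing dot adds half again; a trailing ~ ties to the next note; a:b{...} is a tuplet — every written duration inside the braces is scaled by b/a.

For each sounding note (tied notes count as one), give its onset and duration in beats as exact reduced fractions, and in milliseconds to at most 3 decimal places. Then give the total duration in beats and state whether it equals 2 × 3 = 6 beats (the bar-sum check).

1) 0.0ms=0b +566.038ms=3/2b
2) 566.038ms=3/2b +566.038ms=3/2b
3) 1132.075ms=3b +161.725ms=3/7b
4) 1293.801ms=24/7b +161.725ms=3/7b
5) 1455.526ms=27/7b +161.725ms=3/7b
6) 1617.251ms=30/7b +161.725ms=3/7b
7) 1778.976ms=33/7b +323.45ms=6/7b
8) 2102.426ms=39/7b +161.725ms=3/7b
Σ=6b of 6 (159bpm 3/4) — PASS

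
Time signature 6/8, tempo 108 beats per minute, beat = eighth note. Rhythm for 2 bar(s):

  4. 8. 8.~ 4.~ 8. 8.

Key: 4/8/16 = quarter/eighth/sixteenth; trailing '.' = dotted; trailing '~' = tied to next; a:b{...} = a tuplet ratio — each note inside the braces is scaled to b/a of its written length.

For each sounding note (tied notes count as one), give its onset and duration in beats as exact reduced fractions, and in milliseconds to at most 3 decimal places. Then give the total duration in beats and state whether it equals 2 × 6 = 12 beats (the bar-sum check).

1) 0.0ms=0b +1666.667ms=3b
2) 1666.667ms=3b +833.333ms=3/2b
3) 2500.0ms=9/2b +3333.333ms=6b
4) 5833.333ms=21/2b +833.333ms=3/2b
Σ=12b of 12 (108bpm 6/8) — PASS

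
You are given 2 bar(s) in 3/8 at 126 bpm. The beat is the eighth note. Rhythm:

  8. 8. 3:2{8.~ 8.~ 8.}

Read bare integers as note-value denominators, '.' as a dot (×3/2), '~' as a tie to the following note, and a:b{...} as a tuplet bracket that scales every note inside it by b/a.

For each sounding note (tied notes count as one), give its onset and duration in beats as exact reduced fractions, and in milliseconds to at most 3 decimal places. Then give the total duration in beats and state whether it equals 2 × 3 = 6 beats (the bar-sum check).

1) 0.0ms=0b +714.286ms=3/2b
2) 714.286ms=3/2b +714.286ms=3/2b
3) 1428.571ms=3b +1428.571ms=3b
Σ=6b of 6 (126bpm 3/8) — PASS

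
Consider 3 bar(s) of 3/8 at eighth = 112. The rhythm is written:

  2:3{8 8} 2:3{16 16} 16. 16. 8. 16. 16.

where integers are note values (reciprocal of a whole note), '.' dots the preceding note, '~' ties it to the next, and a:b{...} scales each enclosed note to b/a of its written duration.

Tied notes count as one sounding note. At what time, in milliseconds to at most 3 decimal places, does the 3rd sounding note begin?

note 3 onset = 3b = 1607.143ms

1. 0.0ms @ 0 + 803.571ms (3/2)
2. 803.571ms @ 3/2 + 803.571ms (3/2)
3. 1607.143ms @ 3 + 401.786ms (3/4)
4. 2008.929ms @ 15/4 + 401.786ms (3/4)
5. 2410.714ms @ 9/2 + 401.786ms (3/4)
6. 2812.5ms @ 21/4 + 401.786ms (3/4)
7. 3214.286ms @ 6 + 803.571ms (3/2)
8. 4017.857ms @ 15/2 + 401.786ms (3/4)
9. 4419.643ms @ 33/4 + 401.786ms (3/4)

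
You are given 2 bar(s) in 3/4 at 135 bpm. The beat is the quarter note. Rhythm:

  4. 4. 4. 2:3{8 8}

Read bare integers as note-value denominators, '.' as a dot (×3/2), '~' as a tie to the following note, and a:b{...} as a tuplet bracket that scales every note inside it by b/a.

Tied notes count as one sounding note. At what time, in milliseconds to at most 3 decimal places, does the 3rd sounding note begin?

1. 0.0ms @ 0 + 666.667ms (3/2)
2. 666.667ms @ 3/2 + 666.667ms (3/2)
3. 1333.333ms @ 3 + 666.667ms (3/2)
4. 2000.0ms @ 9/2 + 333.333ms (3/4)
5. 2333.333ms @ 21/4 + 333.333ms (3/4)

note 3 onset = 3b = 1333.333ms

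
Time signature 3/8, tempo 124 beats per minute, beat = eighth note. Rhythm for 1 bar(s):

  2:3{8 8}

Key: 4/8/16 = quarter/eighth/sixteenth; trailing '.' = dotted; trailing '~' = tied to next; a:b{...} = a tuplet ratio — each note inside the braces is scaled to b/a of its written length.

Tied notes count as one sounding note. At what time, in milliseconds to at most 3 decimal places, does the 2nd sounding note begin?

note 2 onset = 3/2b = 725.806ms

1. 0.0ms @ 0 + 725.806ms (3/2)
2. 725.806ms @ 3/2 + 725.806ms (3/2)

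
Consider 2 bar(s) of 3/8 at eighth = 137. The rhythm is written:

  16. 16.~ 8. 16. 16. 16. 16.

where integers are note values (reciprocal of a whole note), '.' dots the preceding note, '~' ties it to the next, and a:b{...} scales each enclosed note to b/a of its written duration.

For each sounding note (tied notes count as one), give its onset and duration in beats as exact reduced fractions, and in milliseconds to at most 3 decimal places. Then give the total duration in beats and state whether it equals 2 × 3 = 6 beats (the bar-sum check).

1) 0.0ms=0b +328.467ms=3/4b
2) 328.467ms=3/4b +985.401ms=9/4b
3) 1313.869ms=3b +328.467ms=3/4b
4) 1642.336ms=15/4b +328.467ms=3/4b
5) 1970.803ms=9/2b +328.467ms=3/4b
6) 2299.27ms=21/4b +328.467ms=3/4b
Σ=6b of 6 (137bpm 3/8) — PASS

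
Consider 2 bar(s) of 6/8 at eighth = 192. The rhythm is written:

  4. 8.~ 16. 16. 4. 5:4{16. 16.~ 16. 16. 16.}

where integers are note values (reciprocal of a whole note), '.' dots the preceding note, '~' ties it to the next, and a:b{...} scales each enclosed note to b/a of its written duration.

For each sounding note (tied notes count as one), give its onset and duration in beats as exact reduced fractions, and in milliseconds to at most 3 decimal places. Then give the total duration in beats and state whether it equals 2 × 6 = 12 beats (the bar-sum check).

1) 0.0ms=0b +937.5ms=3b
2) 937.5ms=3b +703.125ms=9/4b
3) 1640.625ms=21/4b +234.375ms=3/4b
4) 1875.0ms=6b +937.5ms=3b
5) 2812.5ms=9b +187.5ms=3/5b
6) 3000.0ms=48/5b +375.0ms=6/5b
7) 3375.0ms=54/5b +187.5ms=3/5b
8) 3562.5ms=57/5b +187.5ms=3/5b
Σ=12b of 12 (192bpm 6/8) — PASS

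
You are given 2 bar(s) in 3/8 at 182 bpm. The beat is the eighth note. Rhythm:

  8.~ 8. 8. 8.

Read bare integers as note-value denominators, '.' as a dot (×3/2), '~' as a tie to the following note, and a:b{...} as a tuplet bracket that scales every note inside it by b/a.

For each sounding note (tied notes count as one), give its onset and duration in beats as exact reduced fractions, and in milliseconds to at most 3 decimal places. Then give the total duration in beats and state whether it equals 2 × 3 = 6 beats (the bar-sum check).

1) 0.0ms=0b +989.011ms=3b
2) 989.011ms=3b +494.505ms=3/2b
3) 1483.516ms=9/2b +494.505ms=3/2b
Σ=6b of 6 (182bpm 3/8) — PASS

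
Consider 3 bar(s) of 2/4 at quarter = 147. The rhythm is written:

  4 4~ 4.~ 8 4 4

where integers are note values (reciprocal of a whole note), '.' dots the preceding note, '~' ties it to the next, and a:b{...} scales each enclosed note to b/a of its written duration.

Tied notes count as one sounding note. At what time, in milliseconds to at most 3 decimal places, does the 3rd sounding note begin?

note 3 onset = 4b = 1632.653ms

1. 0.0ms @ 0 + 408.163ms (1)
2. 408.163ms @ 1 + 1224.49ms (3)
3. 1632.653ms @ 4 + 408.163ms (1)
4. 2040.816ms @ 5 + 408.163ms (1)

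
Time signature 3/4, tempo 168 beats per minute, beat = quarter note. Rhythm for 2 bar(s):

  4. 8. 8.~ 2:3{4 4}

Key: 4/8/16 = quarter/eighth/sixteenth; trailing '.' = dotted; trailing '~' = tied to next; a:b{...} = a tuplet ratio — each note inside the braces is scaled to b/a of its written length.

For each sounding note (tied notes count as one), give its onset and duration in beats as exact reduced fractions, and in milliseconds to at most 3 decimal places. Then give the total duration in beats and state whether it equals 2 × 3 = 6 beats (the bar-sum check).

1) 0.0ms=0b +535.714ms=3/2b
2) 535.714ms=3/2b +267.857ms=3/4b
3) 803.571ms=9/4b +803.571ms=9/4b
4) 1607.143ms=9/2b +535.714ms=3/2b
Σ=6b of 6 (168bpm 3/4) — PASS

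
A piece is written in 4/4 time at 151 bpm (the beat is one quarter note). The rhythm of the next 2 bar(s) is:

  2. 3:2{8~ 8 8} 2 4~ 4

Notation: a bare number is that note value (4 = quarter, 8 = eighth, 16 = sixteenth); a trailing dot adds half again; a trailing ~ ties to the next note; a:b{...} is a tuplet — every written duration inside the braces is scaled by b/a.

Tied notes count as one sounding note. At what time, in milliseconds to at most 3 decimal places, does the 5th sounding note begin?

note 5 onset = 6b = 2384.106ms

1. 0.0ms @ 0 + 1192.053ms (3)
2. 1192.053ms @ 3 + 264.901ms (2/3)
3. 1456.954ms @ 11/3 + 132.45ms (1/3)
4. 1589.404ms @ 4 + 794.702ms (2)
5. 2384.106ms @ 6 + 794.702ms (2)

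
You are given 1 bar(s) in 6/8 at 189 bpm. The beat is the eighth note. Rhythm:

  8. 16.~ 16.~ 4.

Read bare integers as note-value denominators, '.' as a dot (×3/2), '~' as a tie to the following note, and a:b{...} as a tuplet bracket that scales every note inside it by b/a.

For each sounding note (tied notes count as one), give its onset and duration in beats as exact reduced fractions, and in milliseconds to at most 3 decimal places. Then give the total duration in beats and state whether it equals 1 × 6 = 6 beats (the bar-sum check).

1) 0.0ms=0b +476.19ms=3/2b
2) 476.19ms=3/2b +1428.571ms=9/2b
Σ=6b of 6 (189bpm 6/8) — PASS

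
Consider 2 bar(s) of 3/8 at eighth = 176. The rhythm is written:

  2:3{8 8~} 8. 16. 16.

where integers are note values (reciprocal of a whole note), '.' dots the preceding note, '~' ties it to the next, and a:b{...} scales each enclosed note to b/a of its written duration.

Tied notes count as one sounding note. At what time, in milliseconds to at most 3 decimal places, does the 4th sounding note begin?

note 4 onset = 21/4b = 1789.773ms

1. 0.0ms @ 0 + 511.364ms (3/2)
2. 511.364ms @ 3/2 + 1022.727ms (3)
3. 1534.091ms @ 9/2 + 255.682ms (3/4)
4. 1789.773ms @ 21/4 + 255.682ms (3/4)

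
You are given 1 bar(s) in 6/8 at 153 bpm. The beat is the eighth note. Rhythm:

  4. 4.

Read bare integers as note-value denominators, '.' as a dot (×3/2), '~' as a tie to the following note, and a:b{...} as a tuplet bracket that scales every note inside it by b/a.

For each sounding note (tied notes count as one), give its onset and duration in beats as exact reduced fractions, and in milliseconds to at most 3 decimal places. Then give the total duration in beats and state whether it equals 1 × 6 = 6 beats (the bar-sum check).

1) 0.0ms=0b +1176.471ms=3b
2) 1176.471ms=3b +1176.471ms=3b
Σ=6b of 6 (153bpm 6/8) — PASS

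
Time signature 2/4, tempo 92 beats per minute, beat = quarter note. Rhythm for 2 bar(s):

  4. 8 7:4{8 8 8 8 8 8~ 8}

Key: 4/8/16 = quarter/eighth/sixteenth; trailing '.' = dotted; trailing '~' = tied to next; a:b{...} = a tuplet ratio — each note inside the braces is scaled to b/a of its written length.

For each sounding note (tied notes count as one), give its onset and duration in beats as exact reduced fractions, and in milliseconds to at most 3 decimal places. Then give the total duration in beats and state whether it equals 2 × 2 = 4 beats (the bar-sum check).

1) 0.0ms=0b +978.261ms=3/2b
2) 978.261ms=3/2b +326.087ms=1/2b
3) 1304.348ms=2b +186.335ms=2/7b
4) 1490.683ms=16/7b +186.335ms=2/7b
5) 1677.019ms=18/7b +186.335ms=2/7b
6) 1863.354ms=20/7b +186.335ms=2/7b
7) 2049.689ms=22/7b +186.335ms=2/7b
8) 2236.025ms=24/7b +372.671ms=4/7b
Σ=4b of 4 (92bpm 2/4) — PASS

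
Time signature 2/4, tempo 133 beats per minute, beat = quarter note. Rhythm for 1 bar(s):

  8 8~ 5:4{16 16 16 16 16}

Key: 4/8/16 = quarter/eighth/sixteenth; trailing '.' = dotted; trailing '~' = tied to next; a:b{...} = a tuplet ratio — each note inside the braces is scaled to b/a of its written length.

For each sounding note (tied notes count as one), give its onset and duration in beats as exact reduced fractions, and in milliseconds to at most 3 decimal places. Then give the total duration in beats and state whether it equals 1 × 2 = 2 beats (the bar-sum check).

1) 0.0ms=0b +225.564ms=1/2b
2) 225.564ms=1/2b +315.789ms=7/10b
3) 541.353ms=6/5b +90.226ms=1/5b
4) 631.579ms=7/5b +90.226ms=1/5b
5) 721.805ms=8/5b +90.226ms=1/5b
6) 812.03ms=9/5b +90.226ms=1/5b
Σ=2b of 2 (133bpm 2/4) — PASS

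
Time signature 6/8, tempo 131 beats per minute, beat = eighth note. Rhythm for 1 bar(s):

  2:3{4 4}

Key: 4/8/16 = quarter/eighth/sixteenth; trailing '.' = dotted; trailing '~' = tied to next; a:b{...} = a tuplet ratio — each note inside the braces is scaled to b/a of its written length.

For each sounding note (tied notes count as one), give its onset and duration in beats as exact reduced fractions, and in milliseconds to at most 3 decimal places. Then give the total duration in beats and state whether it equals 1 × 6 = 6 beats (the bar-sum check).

1) 0.0ms=0b +1374.046ms=3b
2) 1374.046ms=3b +1374.046ms=3b
Σ=6b of 6 (131bpm 6/8) — PASS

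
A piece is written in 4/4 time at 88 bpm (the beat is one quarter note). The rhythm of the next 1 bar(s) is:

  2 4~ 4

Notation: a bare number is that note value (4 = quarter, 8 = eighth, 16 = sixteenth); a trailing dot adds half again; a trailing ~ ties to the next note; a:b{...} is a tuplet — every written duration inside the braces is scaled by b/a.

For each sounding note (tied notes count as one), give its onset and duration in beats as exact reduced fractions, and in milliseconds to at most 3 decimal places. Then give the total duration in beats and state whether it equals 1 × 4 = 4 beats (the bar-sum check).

1) 0.0ms=0b +1363.636ms=2b
2) 1363.636ms=2b +1363.636ms=2b
Σ=4b of 4 (88bpm 4/4) — PASS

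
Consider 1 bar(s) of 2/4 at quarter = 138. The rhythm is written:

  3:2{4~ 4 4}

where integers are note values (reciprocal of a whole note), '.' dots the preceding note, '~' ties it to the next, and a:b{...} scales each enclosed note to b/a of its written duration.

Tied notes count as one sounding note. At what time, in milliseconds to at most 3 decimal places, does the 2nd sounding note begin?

note 2 onset = 4/3b = 579.71ms

1. 0.0ms @ 0 + 579.71ms (4/3)
2. 579.71ms @ 4/3 + 289.855ms (2/3)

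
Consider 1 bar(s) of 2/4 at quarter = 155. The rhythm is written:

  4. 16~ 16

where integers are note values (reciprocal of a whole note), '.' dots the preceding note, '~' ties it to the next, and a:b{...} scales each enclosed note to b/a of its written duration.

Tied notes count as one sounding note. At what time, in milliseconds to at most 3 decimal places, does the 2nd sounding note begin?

note 2 onset = 3/2b = 580.645ms

1. 0.0ms @ 0 + 580.645ms (3/2)
2. 580.645ms @ 3/2 + 193.548ms (1/2)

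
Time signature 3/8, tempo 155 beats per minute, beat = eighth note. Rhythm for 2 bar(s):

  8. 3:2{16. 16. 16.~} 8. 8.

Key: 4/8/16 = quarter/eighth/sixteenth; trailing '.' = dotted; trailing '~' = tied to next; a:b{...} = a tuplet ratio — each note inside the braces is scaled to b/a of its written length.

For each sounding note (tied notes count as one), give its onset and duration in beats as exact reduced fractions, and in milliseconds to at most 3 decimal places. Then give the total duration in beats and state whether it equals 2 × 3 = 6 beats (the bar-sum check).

1) 0.0ms=0b +580.645ms=3/2b
2) 580.645ms=3/2b +193.548ms=1/2b
3) 774.194ms=2b +193.548ms=1/2b
4) 967.742ms=5/2b +774.194ms=2b
5) 1741.935ms=9/2b +580.645ms=3/2b
Σ=6b of 6 (155bpm 3/8) — PASS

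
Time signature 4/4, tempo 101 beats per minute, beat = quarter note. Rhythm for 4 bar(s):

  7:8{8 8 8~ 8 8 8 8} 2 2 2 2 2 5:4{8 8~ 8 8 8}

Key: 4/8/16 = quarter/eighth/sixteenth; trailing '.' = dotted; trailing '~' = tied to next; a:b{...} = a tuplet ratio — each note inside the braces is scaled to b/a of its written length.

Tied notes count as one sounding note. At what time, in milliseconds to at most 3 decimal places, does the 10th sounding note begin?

1. 0.0ms @ 0 + 339.463ms (4/7)
2. 339.463ms @ 4/7 + 339.463ms (4/7)
3. 678.925ms @ 8/7 + 678.925ms (8/7)
4. 1357.85ms @ 16/7 + 339.463ms (4/7)
5. 1697.313ms @ 20/7 + 339.463ms (4/7)
6. 2036.775ms @ 24/7 + 339.463ms (4/7)
7. 2376.238ms @ 4 + 1188.119ms (2)
8. 3564.356ms @ 6 + 1188.119ms (2)
9. 4752.475ms @ 8 + 1188.119ms (2)
10. 5940.594ms @ 10 + 1188.119ms (2)
11. 7128.713ms @ 12 + 1188.119ms (2)
12. 8316.832ms @ 14 + 237.624ms (2/5)
13. 8554.455ms @ 72/5 + 475.248ms (4/5)
14. 9029.703ms @ 76/5 + 237.624ms (2/5)
15. 9267.327ms @ 78/5 + 237.624ms (2/5)

note 10 onset = 10b = 5940.594ms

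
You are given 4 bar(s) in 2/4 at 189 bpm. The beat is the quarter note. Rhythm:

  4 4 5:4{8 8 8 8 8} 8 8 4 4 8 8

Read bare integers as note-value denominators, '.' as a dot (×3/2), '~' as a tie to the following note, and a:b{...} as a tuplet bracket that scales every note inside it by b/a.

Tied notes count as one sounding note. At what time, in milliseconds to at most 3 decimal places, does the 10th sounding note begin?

note 10 onset = 5b = 1587.302ms

1. 0.0ms @ 0 + 317.46ms (1)
2. 317.46ms @ 1 + 317.46ms (1)
3. 634.921ms @ 2 + 126.984ms (2/5)
4. 761.905ms @ 12/5 + 126.984ms (2/5)
5. 888.889ms @ 14/5 + 126.984ms (2/5)
6. 1015.873ms @ 16/5 + 126.984ms (2/5)
7. 1142.857ms @ 18/5 + 126.984ms (2/5)
8. 1269.841ms @ 4 + 158.73ms (1/2)
9. 1428.571ms @ 9/2 + 158.73ms (1/2)
10. 1587.302ms @ 5 + 317.46ms (1)
11. 1904.762ms @ 6 + 317.46ms (1)
12. 2222.222ms @ 7 + 158.73ms (1/2)
13. 2380.952ms @ 15/2 + 158.73ms (1/2)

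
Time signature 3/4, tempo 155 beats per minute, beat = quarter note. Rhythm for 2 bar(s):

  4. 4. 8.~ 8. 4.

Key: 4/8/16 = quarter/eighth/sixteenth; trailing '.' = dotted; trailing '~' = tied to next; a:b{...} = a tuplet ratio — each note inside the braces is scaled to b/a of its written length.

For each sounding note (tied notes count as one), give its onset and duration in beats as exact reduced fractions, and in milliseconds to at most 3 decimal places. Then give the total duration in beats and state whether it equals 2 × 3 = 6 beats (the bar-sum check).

1) 0.0ms=0b +580.645ms=3/2b
2) 580.645ms=3/2b +580.645ms=3/2b
3) 1161.29ms=3b +580.645ms=3/2b
4) 1741.935ms=9/2b +580.645ms=3/2b
Σ=6b of 6 (155bpm 3/4) — PASS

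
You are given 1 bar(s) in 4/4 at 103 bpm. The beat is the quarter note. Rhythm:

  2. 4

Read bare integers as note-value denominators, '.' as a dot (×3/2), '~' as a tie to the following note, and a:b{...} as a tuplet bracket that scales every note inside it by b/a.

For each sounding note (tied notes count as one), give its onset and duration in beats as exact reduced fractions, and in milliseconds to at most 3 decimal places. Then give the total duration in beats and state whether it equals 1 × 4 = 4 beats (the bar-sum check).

1) 0.0ms=0b +1747.573ms=3b
2) 1747.573ms=3b +582.524ms=1b
Σ=4b of 4 (103bpm 4/4) — PASS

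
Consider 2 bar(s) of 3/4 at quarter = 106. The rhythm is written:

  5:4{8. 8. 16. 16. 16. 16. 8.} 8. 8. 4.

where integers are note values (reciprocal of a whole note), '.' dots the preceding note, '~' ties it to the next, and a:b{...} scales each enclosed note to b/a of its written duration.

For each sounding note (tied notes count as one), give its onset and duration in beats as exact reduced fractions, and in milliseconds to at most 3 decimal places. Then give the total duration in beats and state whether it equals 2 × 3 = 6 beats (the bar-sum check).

1) 0.0ms=0b +339.623ms=3/5b
2) 339.623ms=3/5b +339.623ms=3/5b
3) 679.245ms=6/5b +169.811ms=3/10b
4) 849.057ms=3/2b +169.811ms=3/10b
5) 1018.868ms=9/5b +169.811ms=3/10b
6) 1188.679ms=21/10b +169.811ms=3/10b
7) 1358.491ms=12/5b +339.623ms=3/5b
8) 1698.113ms=3b +424.528ms=3/4b
9) 2122.642ms=15/4b +424.528ms=3/4b
10) 2547.17ms=9/2b +849.057ms=3/2b
Σ=6b of 6 (106bpm 3/4) — PASS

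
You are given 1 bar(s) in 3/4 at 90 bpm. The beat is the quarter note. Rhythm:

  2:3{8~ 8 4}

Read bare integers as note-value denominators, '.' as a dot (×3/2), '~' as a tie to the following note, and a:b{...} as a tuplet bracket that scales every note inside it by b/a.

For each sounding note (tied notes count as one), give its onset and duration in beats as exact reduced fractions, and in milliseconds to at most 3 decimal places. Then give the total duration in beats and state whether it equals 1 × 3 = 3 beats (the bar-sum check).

1) 0.0ms=0b +1000.0ms=3/2b
2) 1000.0ms=3/2b +1000.0ms=3/2b
Σ=3b of 3 (90bpm 3/4) — PASS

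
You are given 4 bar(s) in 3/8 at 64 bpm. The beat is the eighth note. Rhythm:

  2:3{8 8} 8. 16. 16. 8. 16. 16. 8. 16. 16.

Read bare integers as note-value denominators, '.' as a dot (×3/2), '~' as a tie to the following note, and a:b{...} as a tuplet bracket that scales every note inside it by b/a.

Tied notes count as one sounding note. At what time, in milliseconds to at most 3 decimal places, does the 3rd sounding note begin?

1. 0.0ms @ 0 + 1406.25ms (3/2)
2. 1406.25ms @ 3/2 + 1406.25ms (3/2)
3. 2812.5ms @ 3 + 1406.25ms (3/2)
4. 4218.75ms @ 9/2 + 703.125ms (3/4)
5. 4921.875ms @ 21/4 + 703.125ms (3/4)
6. 5625.0ms @ 6 + 1406.25ms (3/2)
7. 7031.25ms @ 15/2 + 703.125ms (3/4)
8. 7734.375ms @ 33/4 + 703.125ms (3/4)
9. 8437.5ms @ 9 + 1406.25ms (3/2)
10. 9843.75ms @ 21/2 + 703.125ms (3/4)
11. 10546.875ms @ 45/4 + 703.125ms (3/4)

note 3 onset = 3b = 2812.5ms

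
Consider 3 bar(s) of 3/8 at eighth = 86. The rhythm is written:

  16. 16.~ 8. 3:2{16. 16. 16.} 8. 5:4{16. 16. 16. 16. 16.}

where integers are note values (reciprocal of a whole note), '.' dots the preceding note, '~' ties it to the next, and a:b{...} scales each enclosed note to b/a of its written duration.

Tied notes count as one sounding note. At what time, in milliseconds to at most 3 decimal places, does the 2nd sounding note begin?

note 2 onset = 3/4b = 523.256ms

1. 0.0ms @ 0 + 523.256ms (3/4)
2. 523.256ms @ 3/4 + 1569.767ms (9/4)
3. 2093.023ms @ 3 + 348.837ms (1/2)
4. 2441.86ms @ 7/2 + 348.837ms (1/2)
5. 2790.698ms @ 4 + 348.837ms (1/2)
6. 3139.535ms @ 9/2 + 1046.512ms (3/2)
7. 4186.047ms @ 6 + 418.605ms (3/5)
8. 4604.651ms @ 33/5 + 418.605ms (3/5)
9. 5023.256ms @ 36/5 + 418.605ms (3/5)
10. 5441.86ms @ 39/5 + 418.605ms (3/5)
11. 5860.465ms @ 42/5 + 418.605ms (3/5)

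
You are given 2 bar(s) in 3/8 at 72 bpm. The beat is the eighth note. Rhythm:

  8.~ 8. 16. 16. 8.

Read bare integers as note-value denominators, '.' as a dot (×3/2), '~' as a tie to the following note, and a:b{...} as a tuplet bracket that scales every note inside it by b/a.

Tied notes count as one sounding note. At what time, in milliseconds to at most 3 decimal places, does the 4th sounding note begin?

note 4 onset = 9/2b = 3750.0ms

1. 0.0ms @ 0 + 2500.0ms (3)
2. 2500.0ms @ 3 + 625.0ms (3/4)
3. 3125.0ms @ 15/4 + 625.0ms (3/4)
4. 3750.0ms @ 9/2 + 1250.0ms (3/2)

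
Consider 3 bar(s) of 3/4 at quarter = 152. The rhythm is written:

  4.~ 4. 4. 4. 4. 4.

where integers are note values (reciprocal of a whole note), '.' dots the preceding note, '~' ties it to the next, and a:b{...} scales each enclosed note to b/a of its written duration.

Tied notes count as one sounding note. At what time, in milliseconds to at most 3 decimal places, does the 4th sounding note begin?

1. 0.0ms @ 0 + 1184.211ms (3)
2. 1184.211ms @ 3 + 592.105ms (3/2)
3. 1776.316ms @ 9/2 + 592.105ms (3/2)
4. 2368.421ms @ 6 + 592.105ms (3/2)
5. 2960.526ms @ 15/2 + 592.105ms (3/2)

note 4 onset = 6b = 2368.421ms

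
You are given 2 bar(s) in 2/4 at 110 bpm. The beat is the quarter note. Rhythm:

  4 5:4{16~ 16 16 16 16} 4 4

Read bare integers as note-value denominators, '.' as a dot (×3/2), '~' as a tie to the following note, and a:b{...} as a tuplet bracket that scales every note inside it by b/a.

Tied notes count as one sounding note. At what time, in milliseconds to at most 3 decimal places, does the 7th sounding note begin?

1. 0.0ms @ 0 + 545.455ms (1)
2. 545.455ms @ 1 + 218.182ms (2/5)
3. 763.636ms @ 7/5 + 109.091ms (1/5)
4. 872.727ms @ 8/5 + 109.091ms (1/5)
5. 981.818ms @ 9/5 + 109.091ms (1/5)
6. 1090.909ms @ 2 + 545.455ms (1)
7. 1636.364ms @ 3 + 545.455ms (1)

note 7 onset = 3b = 1636.364ms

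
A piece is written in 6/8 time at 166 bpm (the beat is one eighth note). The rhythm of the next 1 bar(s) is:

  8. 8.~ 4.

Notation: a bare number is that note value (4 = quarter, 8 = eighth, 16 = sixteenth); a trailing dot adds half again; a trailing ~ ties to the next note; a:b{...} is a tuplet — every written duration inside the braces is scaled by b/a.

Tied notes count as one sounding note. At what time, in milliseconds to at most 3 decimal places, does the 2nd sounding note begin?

1. 0.0ms @ 0 + 542.169ms (3/2)
2. 542.169ms @ 3/2 + 1626.506ms (9/2)

note 2 onset = 3/2b = 542.169ms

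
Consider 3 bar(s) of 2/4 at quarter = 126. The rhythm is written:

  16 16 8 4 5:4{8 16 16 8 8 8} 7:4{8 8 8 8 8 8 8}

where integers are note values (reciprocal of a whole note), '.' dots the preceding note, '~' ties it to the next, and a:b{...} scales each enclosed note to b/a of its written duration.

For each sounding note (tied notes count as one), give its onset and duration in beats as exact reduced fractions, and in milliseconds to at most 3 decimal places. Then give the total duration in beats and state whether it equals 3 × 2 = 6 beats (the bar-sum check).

1) 0.0ms=0b +119.048ms=1/4b
2) 119.048ms=1/4b +119.048ms=1/4b
3) 238.095ms=1/2b +238.095ms=1/2b
4) 476.19ms=1b +476.19ms=1b
5) 952.381ms=2b +190.476ms=2/5b
6) 1142.857ms=12/5b +95.238ms=1/5b
7) 1238.095ms=13/5b +95.238ms=1/5b
8) 1333.333ms=14/5b +190.476ms=2/5b
9) 1523.81ms=16/5b +190.476ms=2/5b
10) 1714.286ms=18/5b +190.476ms=2/5b
11) 1904.762ms=4b +136.054ms=2/7b
12) 2040.816ms=30/7b +136.054ms=2/7b
13) 2176.871ms=32/7b +136.054ms=2/7b
14) 2312.925ms=34/7b +136.054ms=2/7b
15) 2448.98ms=36/7b +136.054ms=2/7b
16) 2585.034ms=38/7b +136.054ms=2/7b
17) 2721.088ms=40/7b +136.054ms=2/7b
Σ=6b of 6 (126bpm 2/4) — PASS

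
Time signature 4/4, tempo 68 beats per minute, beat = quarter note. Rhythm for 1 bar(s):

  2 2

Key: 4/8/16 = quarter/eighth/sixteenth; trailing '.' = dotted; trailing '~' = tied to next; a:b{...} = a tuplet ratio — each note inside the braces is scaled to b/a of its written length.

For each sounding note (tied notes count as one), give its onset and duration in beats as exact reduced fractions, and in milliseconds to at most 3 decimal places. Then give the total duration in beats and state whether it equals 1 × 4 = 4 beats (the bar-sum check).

1) 0.0ms=0b +1764.706ms=2b
2) 1764.706ms=2b +1764.706ms=2b
Σ=4b of 4 (68bpm 4/4) — PASS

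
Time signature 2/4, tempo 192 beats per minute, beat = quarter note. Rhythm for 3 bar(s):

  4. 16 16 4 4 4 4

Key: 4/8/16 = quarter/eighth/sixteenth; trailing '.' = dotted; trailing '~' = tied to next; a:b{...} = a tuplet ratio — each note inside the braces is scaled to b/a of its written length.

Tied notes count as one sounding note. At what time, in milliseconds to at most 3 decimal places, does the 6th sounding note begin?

1. 0.0ms @ 0 + 468.75ms (3/2)
2. 468.75ms @ 3/2 + 78.125ms (1/4)
3. 546.875ms @ 7/4 + 78.125ms (1/4)
4. 625.0ms @ 2 + 312.5ms (1)
5. 937.5ms @ 3 + 312.5ms (1)
6. 1250.0ms @ 4 + 312.5ms (1)
7. 1562.5ms @ 5 + 312.5ms (1)

note 6 onset = 4b = 1250.0ms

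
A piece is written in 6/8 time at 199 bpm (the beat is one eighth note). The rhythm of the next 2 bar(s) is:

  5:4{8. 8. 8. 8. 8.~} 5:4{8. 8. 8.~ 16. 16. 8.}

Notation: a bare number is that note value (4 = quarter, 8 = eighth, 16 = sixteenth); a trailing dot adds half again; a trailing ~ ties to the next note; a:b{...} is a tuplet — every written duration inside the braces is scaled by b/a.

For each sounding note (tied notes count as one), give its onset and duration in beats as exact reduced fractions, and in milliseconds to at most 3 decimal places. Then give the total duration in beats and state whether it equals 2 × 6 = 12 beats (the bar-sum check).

1) 0.0ms=0b +361.809ms=6/5b
2) 361.809ms=6/5b +361.809ms=6/5b
3) 723.618ms=12/5b +361.809ms=6/5b
4) 1085.427ms=18/5b +361.809ms=6/5b
5) 1447.236ms=24/5b +723.618ms=12/5b
6) 2170.854ms=36/5b +361.809ms=6/5b
7) 2532.663ms=42/5b +542.714ms=9/5b
8) 3075.377ms=51/5b +180.905ms=3/5b
9) 3256.281ms=54/5b +361.809ms=6/5b
Σ=12b of 12 (199bpm 6/8) — PASS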